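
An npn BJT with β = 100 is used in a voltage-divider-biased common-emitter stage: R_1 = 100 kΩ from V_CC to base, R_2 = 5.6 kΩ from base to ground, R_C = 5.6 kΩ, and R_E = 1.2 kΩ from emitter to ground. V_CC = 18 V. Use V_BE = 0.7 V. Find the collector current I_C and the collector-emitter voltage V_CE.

I_C ≈ 0.2 mA, V_CE ≈ 17 V

Thevenize the base divider: V_Th = V_CC·R_2/(R_1+R_2) = 18×5.6/106 = 0.955 V, R_Th = R_1‖R_2 = 5.3 kΩ.
Base-emitter loop: V_Th = I_B·R_Th + V_BE + (β+1)I_B·R_E, so I_B = (0.955 − 0.7) / (5.3 + 101×1.2) = 0.00201 mA.
I_C = β·I_B = 100×0.00201 = 0.201 mA, and I_E = (β+1)I_B = 0.203 mA.
V_CE = V_CC − I_C·R_C − I_E·R_E = 18 − 0.201×5.6 − 0.203×1.2 = 16.6 V.
V_CE = 16.6 V > 0.2 V confirms active-region operation.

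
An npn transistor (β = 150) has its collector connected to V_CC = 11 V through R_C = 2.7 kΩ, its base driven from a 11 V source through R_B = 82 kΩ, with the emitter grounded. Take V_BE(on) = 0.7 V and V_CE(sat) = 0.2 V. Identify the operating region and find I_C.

saturation; I_C ≈ 4 mA

Assume active: I_B = (11 − 0.7)/82 = 0.126 mA, giving I_C = β·I_B = 18.8 mA.
But then V_CE = 11 − 18.8×2.7 = -39.9 V < V_CE(sat) = 0.2 V — impossible in the active region.
So the transistor is saturated. With V_CE = 0.2 V, I_C = (V_CC − 0.2)/R_C = 10.8/2.7 = 4 mA.
Check: β·I_B = 18.8 mA > I_C = 4 mA, confirming saturation.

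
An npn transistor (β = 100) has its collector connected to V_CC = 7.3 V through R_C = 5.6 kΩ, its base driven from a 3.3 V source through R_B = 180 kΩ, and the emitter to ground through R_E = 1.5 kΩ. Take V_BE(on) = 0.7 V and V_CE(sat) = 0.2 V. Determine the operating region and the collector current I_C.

active; I_C ≈ 0.78 mA

Assume active. Base-emitter loop: I_B = (V_BB − V_BE)/(R_B + (β+1)R_E) = (3.3 − 0.7)/(180 + 101×1.5) = 0.00784 mA.
I_C = β·I_B = 100×0.00784 = 0.784 mA.
V_CE = V_CC − I_C·R_C − I_E·R_E = 7.3 − 0.784×5.6 − 0.792×1.5 = 1.72 V > V_CE(sat), so the active-region assumption holds.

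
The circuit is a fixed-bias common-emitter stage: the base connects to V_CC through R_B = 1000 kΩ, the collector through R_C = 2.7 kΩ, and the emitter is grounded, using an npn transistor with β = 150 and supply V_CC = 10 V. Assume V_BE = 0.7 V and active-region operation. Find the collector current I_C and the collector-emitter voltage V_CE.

Base loop: V_CC = I_B·R_B + V_BE, so I_B = (10 − 0.7)/1000 kΩ = 0.0093 mA.
In the active region I_C = β·I_B = 150 × 0.0093 = 1.4 mA.
Collector loop: V_CE = V_CC − I_C·R_C = 10 − 1.4×2.7 = 6.23 V.
Since V_CE = 6.23 V > V_CE(sat) ≈ 0.2 V, the transistor is in the active region as assumed.

I_C ≈ 1.4 mA, V_CE ≈ 6.2 V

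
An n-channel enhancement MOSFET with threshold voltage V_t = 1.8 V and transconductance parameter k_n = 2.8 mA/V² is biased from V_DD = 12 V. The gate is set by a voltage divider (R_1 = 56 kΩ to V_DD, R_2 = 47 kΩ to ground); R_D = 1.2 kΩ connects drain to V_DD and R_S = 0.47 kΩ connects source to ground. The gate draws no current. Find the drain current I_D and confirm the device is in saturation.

V_G = V_DD·R_2/(R_1+R_2) = 12×47/103 = 5.48 V.
Assume saturation: I_D = (k_n/2)(V_GS − V_t)² with V_GS = V_G − I_D·R_S = 5.48 − 0.47·I_D.
Substituting gives 0.309·I_D² − 5.84·I_D + 18.9 = 0, with roots I_D = 4.16 or 14.7 mA.
The root I_D = 14.7 mA gives V_GS = -1.44 V ≤ V_t, so take I_D = 4.16 mA.
Then V_GS = 3.52 V and V_DS = V_DD − I_D(R_D+R_S) = 12 − 4.16×1.67 = 5.06 V.
Saturation requires V_DS ≥ V_GS − V_t = 1.72 V; 5.06 ≥ 1.72 ✓.

I_D ≈ 4.2 mA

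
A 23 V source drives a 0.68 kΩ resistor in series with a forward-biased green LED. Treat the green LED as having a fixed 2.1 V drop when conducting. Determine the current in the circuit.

I ≈ 31 mA

KVL around the loop: 23 = V_D + I·R = 2.1 + I × 0.68 kΩ.
So I = (23 − 2.1) / 0.68 kΩ = 20.9 / 0.68 = 30.7 mA.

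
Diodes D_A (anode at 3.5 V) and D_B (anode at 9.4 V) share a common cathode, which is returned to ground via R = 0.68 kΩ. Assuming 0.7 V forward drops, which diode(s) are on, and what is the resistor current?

Only D_B conducts; I_R ≈ 13 mA

Assume both conduct. Then node N would need to be at both 3.5−0.7 = 2.8 V and 9.4−0.7 = 8.7 V, which is impossible.
Assume only D_B conducts: V_N = 9.4 − 0.7 = 8.7 V, so I_R = 8.7/0.68 = 12.8 mA.
Check D_A: its anode-to-cathode voltage is 3.5 − 8.7 = -5.2 V < 0.7 V, so it is off. The assumption is consistent.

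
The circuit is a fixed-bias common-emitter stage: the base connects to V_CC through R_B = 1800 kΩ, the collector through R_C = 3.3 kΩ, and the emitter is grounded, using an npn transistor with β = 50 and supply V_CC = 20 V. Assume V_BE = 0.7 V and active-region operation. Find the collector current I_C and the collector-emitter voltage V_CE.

I_C ≈ 0.54 mA, V_CE ≈ 18 V

Base loop: V_CC = I_B·R_B + V_BE, so I_B = (20 − 0.7)/1800 kΩ = 0.0107 mA.
In the active region I_C = β·I_B = 50 × 0.0107 = 0.536 mA.
Collector loop: V_CE = V_CC − I_C·R_C = 20 − 0.536×3.3 = 18.2 V.
Since V_CE = 18.2 V > V_CE(sat) ≈ 0.2 V, the transistor is in the active region as assumed.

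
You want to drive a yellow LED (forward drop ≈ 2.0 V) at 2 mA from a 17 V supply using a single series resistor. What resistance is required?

R ≈ 7.5 kΩ

The resistor drops V_S − V_D = 17 − 2.0 = 15 V at 2 mA.
R = 15 V / 2 mA = 7.5 kΩ.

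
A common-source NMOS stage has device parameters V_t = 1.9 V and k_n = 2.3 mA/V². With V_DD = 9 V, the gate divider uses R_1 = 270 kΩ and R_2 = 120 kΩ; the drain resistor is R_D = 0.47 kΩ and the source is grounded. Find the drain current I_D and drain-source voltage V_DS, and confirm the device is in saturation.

I_D ≈ 0.87 mA, V_DS ≈ 8.6 V

V_G = V_DD·R_2/(R_1+R_2) = 9×120/390 = 2.77 V. With the source grounded, V_GS = V_G = 2.77 V.
Assume saturation: I_D = (k_n/2)(V_GS − V_t)² = (2.3/2)×(2.77 − 1.9)² = 1.15×0.869² = 0.869 mA.
V_DS = V_DD − I_D·R_D = 9 − 0.869×0.47 = 8.59 V.
Saturation requires V_DS ≥ V_GS − V_t = 0.869 V; 8.59 ≥ 0.869 ✓.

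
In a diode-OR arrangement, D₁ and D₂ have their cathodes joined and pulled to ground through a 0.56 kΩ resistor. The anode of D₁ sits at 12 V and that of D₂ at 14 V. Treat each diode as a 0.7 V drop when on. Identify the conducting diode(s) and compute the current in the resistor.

Only D₂ conducts; I_R ≈ 24 mA

Assume both conduct. Then node N would need to be at both 12−0.7 = 11.3 V and 14−0.7 = 13.3 V, which is impossible.
Assume only D₂ conducts: V_N = 14 − 0.7 = 13.3 V, so I_R = 13.3/0.56 = 23.8 mA.
Check D₁: its anode-to-cathode voltage is 12 − 13.3 = -1.3 V < 0.7 V, so it is off. The assumption is consistent.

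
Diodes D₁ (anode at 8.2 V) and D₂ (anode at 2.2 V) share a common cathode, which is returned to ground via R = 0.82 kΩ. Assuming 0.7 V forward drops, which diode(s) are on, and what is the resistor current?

Assume both conduct. Then node N would need to be at both 8.2−0.7 = 7.5 V and 2.2−0.7 = 1.5 V, which is impossible.
Assume only D₁ conducts: V_N = 8.2 − 0.7 = 7.5 V, so I_R = 7.5/0.82 = 9.15 mA.
Check D₂: its anode-to-cathode voltage is 2.2 − 7.5 = -5.3 V < 0.7 V, so it is off. The assumption is consistent.

Only D₁ conducts; I_R ≈ 9.1 mA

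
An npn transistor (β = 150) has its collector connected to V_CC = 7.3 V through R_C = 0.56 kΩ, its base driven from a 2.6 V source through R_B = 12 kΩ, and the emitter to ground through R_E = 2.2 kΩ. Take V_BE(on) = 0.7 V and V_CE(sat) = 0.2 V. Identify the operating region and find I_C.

Assume active. Base-emitter loop: I_B = (V_BB − V_BE)/(R_B + (β+1)R_E) = (2.6 − 0.7)/(12 + 151×2.2) = 0.00552 mA.
I_C = β·I_B = 150×0.00552 = 0.828 mA.
V_CE = V_CC − I_C·R_C − I_E·R_E = 7.3 − 0.828×0.56 − 0.834×2.2 = 5 V > V_CE(sat), so the active-region assumption holds.

active; I_C ≈ 0.83 mA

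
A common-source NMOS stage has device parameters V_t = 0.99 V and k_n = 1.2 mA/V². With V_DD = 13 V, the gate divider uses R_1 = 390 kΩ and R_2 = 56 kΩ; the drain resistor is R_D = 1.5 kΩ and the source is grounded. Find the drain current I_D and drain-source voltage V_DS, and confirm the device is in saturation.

V_G = V_DD·R_2/(R_1+R_2) = 13×56/446 = 1.63 V. With the source grounded, V_GS = V_G = 1.63 V.
Assume saturation: I_D = (k_n/2)(V_GS − V_t)² = (1.2/2)×(1.63 − 0.99)² = 0.6×0.642² = 0.248 mA.
V_DS = V_DD − I_D·R_D = 13 − 0.248×1.5 = 12.6 V.
Saturation requires V_DS ≥ V_GS − V_t = 0.642 V; 12.6 ≥ 0.642 ✓.

I_D ≈ 0.25 mA, V_DS ≈ 13 V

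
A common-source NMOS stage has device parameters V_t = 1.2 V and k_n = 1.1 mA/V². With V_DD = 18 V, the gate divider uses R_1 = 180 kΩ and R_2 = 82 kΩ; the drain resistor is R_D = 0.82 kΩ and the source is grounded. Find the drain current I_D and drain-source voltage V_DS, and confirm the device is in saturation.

I_D ≈ 11 mA, V_DS ≈ 9.1 V

V_G = V_DD·R_2/(R_1+R_2) = 18×82/262 = 5.63 V. With the source grounded, V_GS = V_G = 5.63 V.
Assume saturation: I_D = (k_n/2)(V_GS − V_t)² = (1.1/2)×(5.63 − 1.2)² = 0.55×4.43² = 10.8 mA.
V_DS = V_DD − I_D·R_D = 18 − 10.8×0.82 = 9.13 V.
Saturation requires V_DS ≥ V_GS − V_t = 4.43 V; 9.13 ≥ 4.43 ✓.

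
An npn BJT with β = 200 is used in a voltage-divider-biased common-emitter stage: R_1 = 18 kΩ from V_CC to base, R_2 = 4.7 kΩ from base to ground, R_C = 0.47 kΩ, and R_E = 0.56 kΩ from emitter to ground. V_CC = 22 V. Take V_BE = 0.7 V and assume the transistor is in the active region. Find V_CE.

V_CE ≈ 15 V

Thevenize the base divider: V_Th = V_CC·R_2/(R_1+R_2) = 22×4.7/22.7 = 4.56 V, R_Th = R_1‖R_2 = 3.73 kΩ.
Base-emitter loop: V_Th = I_B·R_Th + V_BE + (β+1)I_B·R_E, so I_B = (4.56 − 0.7) / (3.73 + 201×0.56) = 0.0332 mA.
I_C = β·I_B = 200×0.0332 = 6.63 mA, and I_E = (β+1)I_B = 6.66 mA.
V_CE = V_CC − I_C·R_C − I_E·R_E = 22 − 6.63×0.47 − 6.66×0.56 = 15.2 V.
V_CE = 15.2 V > 0.2 V confirms active-region operation.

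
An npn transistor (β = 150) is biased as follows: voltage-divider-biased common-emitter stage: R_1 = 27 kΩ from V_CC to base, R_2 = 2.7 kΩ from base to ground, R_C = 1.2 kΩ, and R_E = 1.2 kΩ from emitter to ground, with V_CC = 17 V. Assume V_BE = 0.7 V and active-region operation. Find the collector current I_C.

Thevenize the base divider: V_Th = V_CC·R_2/(R_1+R_2) = 17×2.7/29.7 = 1.55 V, R_Th = R_1‖R_2 = 2.45 kΩ.
Base-emitter loop: V_Th = I_B·R_Th + V_BE + (β+1)I_B·R_E, so I_B = (1.55 − 0.7) / (2.45 + 151×1.2) = 0.0046 mA.
I_C = β·I_B = 150×0.0046 = 0.691 mA, and I_E = (β+1)I_B = 0.695 mA.
V_CE = V_CC − I_C·R_C − I_E·R_E = 17 − 0.691×1.2 − 0.695×1.2 = 15.3 V.
V_CE = 15.3 V > 0.2 V confirms active-region operation.

I_C ≈ 0.69 mA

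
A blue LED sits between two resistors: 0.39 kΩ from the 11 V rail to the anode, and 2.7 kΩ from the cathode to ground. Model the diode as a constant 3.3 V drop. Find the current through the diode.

The two resistors are in series with the diode, so KVL gives 11 = I·0.39 + 3.3 + I·2.7.
I = (11 − 3.3) / (0.39 + 2.7) kΩ = 7.7 / 3.09 = 2.49 mA.

I ≈ 2.5 mA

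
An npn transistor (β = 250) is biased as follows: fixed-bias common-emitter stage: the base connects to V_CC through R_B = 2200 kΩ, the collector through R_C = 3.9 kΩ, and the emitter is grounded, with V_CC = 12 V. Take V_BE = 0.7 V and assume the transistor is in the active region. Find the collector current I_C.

I_C ≈ 1.3 mA

Base loop: V_CC = I_B·R_B + V_BE, so I_B = (12 − 0.7)/2200 kΩ = 0.00514 mA.
In the active region I_C = β·I_B = 250 × 0.00514 = 1.28 mA.
Collector loop: V_CE = V_CC − I_C·R_C = 12 − 1.28×3.9 = 6.99 V.
Since V_CE = 6.99 V > V_CE(sat) ≈ 0.2 V, the transistor is in the active region as assumed.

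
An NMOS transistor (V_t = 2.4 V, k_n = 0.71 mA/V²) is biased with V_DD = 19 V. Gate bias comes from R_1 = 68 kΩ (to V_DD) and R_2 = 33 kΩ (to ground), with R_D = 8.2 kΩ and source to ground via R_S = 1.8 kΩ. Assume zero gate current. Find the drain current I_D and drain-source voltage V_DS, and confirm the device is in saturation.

I_D ≈ 1.1 mA, V_DS ≈ 7.7 V

V_G = V_DD·R_2/(R_1+R_2) = 19×33/101 = 6.21 V.
Assume saturation: I_D = (k_n/2)(V_GS − V_t)² with V_GS = V_G − I_D·R_S = 6.21 − 1.8·I_D.
Substituting gives 1.15·I_D² − 5.87·I_D + 5.15 = 0, with roots I_D = 1.13 or 3.97 mA.
The root I_D = 3.97 mA gives V_GS = -0.946 V ≤ V_t, so take I_D = 1.13 mA.
Then V_GS = 4.18 V and V_DS = V_DD − I_D(R_D+R_S) = 19 − 1.13×10 = 7.74 V.
Saturation requires V_DS ≥ V_GS − V_t = 1.78 V; 7.74 ≥ 1.78 ✓.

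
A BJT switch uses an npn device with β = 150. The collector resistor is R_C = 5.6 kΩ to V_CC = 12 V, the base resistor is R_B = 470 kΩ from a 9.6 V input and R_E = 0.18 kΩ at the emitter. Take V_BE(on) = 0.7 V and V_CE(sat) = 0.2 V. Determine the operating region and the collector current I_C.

Assume active: I_B = (9.6 − 0.7)/(470 + 151×0.18) = 0.0179 mA, I_C = β·I_B = 2.69 mA.
Then V_CE = 12 − 2.69×5.6 − 2.7×0.18 = -3.52 V < 0.2 V — the active assumption fails.
Re-solve with V_CE = 0.2 V. KCL at the emitter: V_E/R_E = (V_BB−0.7−V_E)/R_B + (V_CC−0.2−V_E)/R_C, giving V_E = 0.371 V.
I_C = (V_CC − 0.2 − V_E)/R_C = (11.8 − 0.371)/5.6 = 2.04 mA.
Check: I_B = (8.9 − 0.371)/470 = 0.0181 mA, and β·I_B = 2.72 mA > I_C, confirming saturation.

saturation; I_C ≈ 2 mA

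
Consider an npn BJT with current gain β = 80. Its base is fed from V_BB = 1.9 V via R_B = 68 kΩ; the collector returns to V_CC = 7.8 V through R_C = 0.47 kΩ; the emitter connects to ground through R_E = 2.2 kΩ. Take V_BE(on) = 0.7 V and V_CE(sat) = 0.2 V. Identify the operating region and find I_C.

active; I_C ≈ 0.39 mA

Assume active. Base-emitter loop: I_B = (V_BB − V_BE)/(R_B + (β+1)R_E) = (1.9 − 0.7)/(68 + 81×2.2) = 0.00487 mA.
I_C = β·I_B = 80×0.00487 = 0.39 mA.
V_CE = V_CC − I_C·R_C − I_E·R_E = 7.8 − 0.39×0.47 − 0.395×2.2 = 6.75 V > V_CE(sat), so the active-region assumption holds.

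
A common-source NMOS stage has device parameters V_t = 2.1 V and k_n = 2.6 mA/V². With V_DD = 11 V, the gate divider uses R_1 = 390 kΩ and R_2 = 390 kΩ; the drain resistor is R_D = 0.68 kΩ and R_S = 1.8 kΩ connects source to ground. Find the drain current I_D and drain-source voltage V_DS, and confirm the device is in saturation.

I_D ≈ 1.3 mA, V_DS ≈ 7.7 V

V_G = V_DD·R_2/(R_1+R_2) = 11×390/780 = 5.5 V.
Assume saturation: I_D = (k_n/2)(V_GS − V_t)² with V_GS = V_G − I_D·R_S = 5.5 − 1.8·I_D.
Substituting gives 4.21·I_D² − 16.9·I_D + 15 = 0, with roots I_D = 1.33 or 2.69 mA.
The root I_D = 2.69 mA gives V_GS = 0.662 V ≤ V_t, so take I_D = 1.33 mA.
Then V_GS = 3.11 V and V_DS = V_DD − I_D(R_D+R_S) = 11 − 1.33×2.48 = 7.71 V.
Saturation requires V_DS ≥ V_GS − V_t = 1.01 V; 7.71 ≥ 1.01 ✓.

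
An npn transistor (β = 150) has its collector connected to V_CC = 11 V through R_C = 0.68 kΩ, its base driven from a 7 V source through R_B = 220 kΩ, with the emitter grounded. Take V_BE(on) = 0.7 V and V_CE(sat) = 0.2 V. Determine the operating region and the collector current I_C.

Assume active. Base-emitter loop: I_B = (V_BB − V_BE)/R_B = (7 − 0.7)/220 = 0.0286 mA.
I_C = β·I_B = 150×0.0286 = 4.3 mA.
V_CE = V_CC − I_C·R_C = 11 − 4.3×0.68 = 8.08 V > V_CE(sat), so the active-region assumption holds.

active; I_C ≈ 4.3 mA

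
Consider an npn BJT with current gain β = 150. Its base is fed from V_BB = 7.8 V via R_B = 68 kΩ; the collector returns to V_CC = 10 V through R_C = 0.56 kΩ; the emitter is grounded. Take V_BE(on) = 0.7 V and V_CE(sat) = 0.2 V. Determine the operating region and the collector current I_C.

active; I_C ≈ 16 mA

Assume active. Base-emitter loop: I_B = (V_BB − V_BE)/R_B = (7.8 − 0.7)/68 = 0.104 mA.
I_C = β·I_B = 150×0.104 = 15.7 mA.
V_CE = V_CC − I_C·R_C = 10 − 15.7×0.56 = 1.23 V > V_CE(sat), so the active-region assumption holds.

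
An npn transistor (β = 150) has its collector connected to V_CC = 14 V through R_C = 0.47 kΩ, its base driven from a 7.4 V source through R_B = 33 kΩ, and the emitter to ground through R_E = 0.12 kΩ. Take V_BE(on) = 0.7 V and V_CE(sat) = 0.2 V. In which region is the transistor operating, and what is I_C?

Assume active. Base-emitter loop: I_B = (V_BB − V_BE)/(R_B + (β+1)R_E) = (7.4 − 0.7)/(33 + 151×0.12) = 0.131 mA.
I_C = β·I_B = 150×0.131 = 19.7 mA.
V_CE = V_CC − I_C·R_C − I_E·R_E = 14 − 19.7×0.47 − 19.8×0.12 = 2.39 V > V_CE(sat), so the active-region assumption holds.

active; I_C ≈ 20 mA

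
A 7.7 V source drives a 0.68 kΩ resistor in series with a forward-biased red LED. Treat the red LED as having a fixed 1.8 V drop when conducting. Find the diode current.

I ≈ 8.7 mA

KVL around the loop: 7.7 = V_D + I·R = 1.8 + I × 0.68 kΩ.
So I = (7.7 − 1.8) / 0.68 kΩ = 5.9 / 0.68 = 8.68 mA.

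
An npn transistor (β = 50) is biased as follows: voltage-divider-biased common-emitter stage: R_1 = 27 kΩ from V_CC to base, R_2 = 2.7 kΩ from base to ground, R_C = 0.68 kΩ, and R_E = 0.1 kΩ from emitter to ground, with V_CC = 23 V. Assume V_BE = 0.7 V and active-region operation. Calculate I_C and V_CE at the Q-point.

I_C ≈ 9.2 mA, V_CE ≈ 16 V

Thevenize the base divider: V_Th = V_CC·R_2/(R_1+R_2) = 23×2.7/29.7 = 2.09 V, R_Th = R_1‖R_2 = 2.45 kΩ.
Base-emitter loop: V_Th = I_B·R_Th + V_BE + (β+1)I_B·R_E, so I_B = (2.09 − 0.7) / (2.45 + 51×0.1) = 0.184 mA.
I_C = β·I_B = 50×0.184 = 9.21 mA, and I_E = (β+1)I_B = 9.39 mA.
V_CE = V_CC − I_C·R_C − I_E·R_E = 23 − 9.21×0.68 − 9.39×0.1 = 15.8 V.
V_CE = 15.8 V > 0.2 V confirms active-region operation.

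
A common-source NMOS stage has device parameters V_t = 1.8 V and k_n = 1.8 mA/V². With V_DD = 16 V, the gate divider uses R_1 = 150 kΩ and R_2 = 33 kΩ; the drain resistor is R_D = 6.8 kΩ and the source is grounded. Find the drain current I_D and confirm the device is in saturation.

I_D ≈ 1.1 mA

V_G = V_DD·R_2/(R_1+R_2) = 16×33/183 = 2.89 V. With the source grounded, V_GS = V_G = 2.89 V.
Assume saturation: I_D = (k_n/2)(V_GS − V_t)² = (1.8/2)×(2.89 − 1.8)² = 0.9×1.09² = 1.06 mA.
V_DS = V_DD − I_D·R_D = 16 − 1.06×6.8 = 8.79 V.
Saturation requires V_DS ≥ V_GS − V_t = 1.09 V; 8.79 ≥ 1.09 ✓.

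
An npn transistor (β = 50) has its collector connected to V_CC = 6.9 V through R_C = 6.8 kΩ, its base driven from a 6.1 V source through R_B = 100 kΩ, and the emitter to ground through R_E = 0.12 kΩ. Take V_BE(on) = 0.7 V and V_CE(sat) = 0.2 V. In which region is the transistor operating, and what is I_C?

Assume active: I_B = (6.1 − 0.7)/(100 + 51×0.12) = 0.0509 mA, I_C = β·I_B = 2.54 mA.
Then V_CE = 6.9 − 2.54×6.8 − 2.6×0.12 = -10.7 V < 0.2 V — the active assumption fails.
Re-solve with V_CE = 0.2 V. KCL at the emitter: V_E/R_E = (V_BB−0.7−V_E)/R_B + (V_CC−0.2−V_E)/R_C, giving V_E = 0.122 V.
I_C = (V_CC − 0.2 − V_E)/R_C = (6.7 − 0.122)/6.8 = 0.967 mA.
Check: I_B = (5.4 − 0.122)/100 = 0.0528 mA, and β·I_B = 2.64 mA > I_C, confirming saturation.

saturation; I_C ≈ 0.97 mA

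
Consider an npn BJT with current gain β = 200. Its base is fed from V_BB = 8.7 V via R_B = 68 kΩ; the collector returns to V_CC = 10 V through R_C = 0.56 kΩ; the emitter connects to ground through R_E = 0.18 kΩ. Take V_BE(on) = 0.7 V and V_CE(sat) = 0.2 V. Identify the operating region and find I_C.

saturation; I_C ≈ 13 mA

Assume active: I_B = (8.7 − 0.7)/(68 + 201×0.18) = 0.0768 mA, I_C = β·I_B = 15.4 mA.
Then V_CE = 10 − 15.4×0.56 − 15.4×0.18 = -1.38 V < 0.2 V — the active assumption fails.
Re-solve with V_CE = 0.2 V. KCL at the emitter: V_E/R_E = (V_BB−0.7−V_E)/R_B + (V_CC−0.2−V_E)/R_C, giving V_E = 2.4 V.
I_C = (V_CC − 0.2 − V_E)/R_C = (9.8 − 2.4)/0.56 = 13.2 mA.
Check: I_B = (8 − 2.4)/68 = 0.0824 mA, and β·I_B = 16.5 mA > I_C, confirming saturation.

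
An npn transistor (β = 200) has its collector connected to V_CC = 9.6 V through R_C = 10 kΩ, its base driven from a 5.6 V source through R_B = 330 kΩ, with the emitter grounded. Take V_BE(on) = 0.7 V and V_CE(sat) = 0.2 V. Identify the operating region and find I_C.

Assume active: I_B = (5.6 − 0.7)/330 = 0.0148 mA, giving I_C = β·I_B = 2.97 mA.
But then V_CE = 9.6 − 2.97×10 = -20.1 V < V_CE(sat) = 0.2 V — impossible in the active region.
So the transistor is saturated. With V_CE = 0.2 V, I_C = (V_CC − 0.2)/R_C = 9.4/10 = 0.94 mA.
Check: β·I_B = 2.97 mA > I_C = 0.94 mA, confirming saturation.

saturation; I_C ≈ 0.94 mA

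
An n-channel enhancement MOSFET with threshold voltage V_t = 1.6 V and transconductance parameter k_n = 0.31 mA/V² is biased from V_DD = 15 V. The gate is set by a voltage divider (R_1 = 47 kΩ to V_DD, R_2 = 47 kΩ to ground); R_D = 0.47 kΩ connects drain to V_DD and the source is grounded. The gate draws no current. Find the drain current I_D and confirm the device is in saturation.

V_G = V_DD·R_2/(R_1+R_2) = 15×47/94 = 7.5 V. With the source grounded, V_GS = V_G = 7.5 V.
Assume saturation: I_D = (k_n/2)(V_GS − V_t)² = (0.31/2)×(7.5 − 1.6)² = 0.155×5.9² = 5.4 mA.
V_DS = V_DD − I_D·R_D = 15 − 5.4×0.47 = 12.5 V.
Saturation requires V_DS ≥ V_GS − V_t = 5.9 V; 12.5 ≥ 5.9 ✓.

I_D ≈ 5.4 mA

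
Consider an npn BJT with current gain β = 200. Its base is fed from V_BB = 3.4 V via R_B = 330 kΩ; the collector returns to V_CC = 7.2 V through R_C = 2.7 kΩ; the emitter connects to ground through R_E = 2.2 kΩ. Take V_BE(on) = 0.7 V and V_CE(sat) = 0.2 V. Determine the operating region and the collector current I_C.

active; I_C ≈ 0.7 mA

Assume active. Base-emitter loop: I_B = (V_BB − V_BE)/(R_B + (β+1)R_E) = (3.4 − 0.7)/(330 + 201×2.2) = 0.0035 mA.
I_C = β·I_B = 200×0.0035 = 0.699 mA.
V_CE = V_CC − I_C·R_C − I_E·R_E = 7.2 − 0.699×2.7 − 0.703×2.2 = 3.77 V > V_CE(sat), so the active-region assumption holds.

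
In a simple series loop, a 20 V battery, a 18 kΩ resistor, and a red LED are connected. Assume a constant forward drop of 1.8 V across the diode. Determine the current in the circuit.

KVL around the loop: 20 = V_D + I·R = 1.8 + I × 18 kΩ.
So I = (20 − 1.8) / 18 kΩ = 18.2 / 18 = 1.01 mA.

I ≈ 1 mA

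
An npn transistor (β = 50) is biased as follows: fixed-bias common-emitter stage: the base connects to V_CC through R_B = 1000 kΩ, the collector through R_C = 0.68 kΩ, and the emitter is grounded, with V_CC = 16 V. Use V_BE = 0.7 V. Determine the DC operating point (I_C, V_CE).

Base loop: V_CC = I_B·R_B + V_BE, so I_B = (16 − 0.7)/1000 kΩ = 0.0153 mA.
In the active region I_C = β·I_B = 50 × 0.0153 = 0.765 mA.
Collector loop: V_CE = V_CC − I_C·R_C = 16 − 0.765×0.68 = 15.5 V.
Since V_CE = 15.5 V > V_CE(sat) ≈ 0.2 V, the transistor is in the active region as assumed.

I_C ≈ 0.77 mA, V_CE ≈ 15 V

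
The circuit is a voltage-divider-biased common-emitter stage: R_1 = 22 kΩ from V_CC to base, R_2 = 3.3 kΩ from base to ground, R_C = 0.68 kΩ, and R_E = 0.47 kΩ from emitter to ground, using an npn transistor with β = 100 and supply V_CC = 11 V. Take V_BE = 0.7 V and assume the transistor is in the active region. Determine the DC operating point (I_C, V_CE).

I_C ≈ 1.5 mA, V_CE ≈ 9.3 V

Thevenize the base divider: V_Th = V_CC·R_2/(R_1+R_2) = 11×3.3/25.3 = 1.43 V, R_Th = R_1‖R_2 = 2.87 kΩ.
Base-emitter loop: V_Th = I_B·R_Th + V_BE + (β+1)I_B·R_E, so I_B = (1.43 − 0.7) / (2.87 + 101×0.47) = 0.0146 mA.
I_C = β·I_B = 100×0.0146 = 1.46 mA, and I_E = (β+1)I_B = 1.47 mA.
V_CE = V_CC − I_C·R_C − I_E·R_E = 11 − 1.46×0.68 − 1.47×0.47 = 9.31 V.
V_CE = 9.31 V > 0.2 V confirms active-region operation.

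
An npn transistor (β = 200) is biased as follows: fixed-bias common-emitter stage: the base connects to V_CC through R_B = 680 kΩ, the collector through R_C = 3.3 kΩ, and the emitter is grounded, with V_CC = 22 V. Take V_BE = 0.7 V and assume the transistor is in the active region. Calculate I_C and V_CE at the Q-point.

Base loop: V_CC = I_B·R_B + V_BE, so I_B = (22 − 0.7)/680 kΩ = 0.0313 mA.
In the active region I_C = β·I_B = 200 × 0.0313 = 6.26 mA.
Collector loop: V_CE = V_CC − I_C·R_C = 22 − 6.26×3.3 = 1.33 V.
Since V_CE = 1.33 V > V_CE(sat) ≈ 0.2 V, the transistor is in the active region as assumed.

I_C ≈ 6.3 mA, V_CE ≈ 1.3 V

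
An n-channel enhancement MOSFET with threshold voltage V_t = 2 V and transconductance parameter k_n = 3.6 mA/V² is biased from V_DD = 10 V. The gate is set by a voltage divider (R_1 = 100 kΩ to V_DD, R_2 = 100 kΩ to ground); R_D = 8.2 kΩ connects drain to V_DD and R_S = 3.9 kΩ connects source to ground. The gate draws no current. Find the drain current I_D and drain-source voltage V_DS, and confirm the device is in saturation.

V_G = V_DD·R_2/(R_1+R_2) = 10×100/200 = 5 V.
Assume saturation: I_D = (k_n/2)(V_GS − V_t)² with V_GS = V_G − I_D·R_S = 5 − 3.9·I_D.
Substituting gives 27.4·I_D² − 43.1·I_D + 16.2 = 0, with roots I_D = 0.619 or 0.956 mA.
The root I_D = 0.956 mA gives V_GS = 1.27 V ≤ V_t, so take I_D = 0.619 mA.
Then V_GS = 2.59 V and V_DS = V_DD − I_D(R_D+R_S) = 10 − 0.619×12.1 = 2.51 V.
Saturation requires V_DS ≥ V_GS − V_t = 0.586 V; 2.51 ≥ 0.586 ✓.

I_D ≈ 0.62 mA, V_DS ≈ 2.5 V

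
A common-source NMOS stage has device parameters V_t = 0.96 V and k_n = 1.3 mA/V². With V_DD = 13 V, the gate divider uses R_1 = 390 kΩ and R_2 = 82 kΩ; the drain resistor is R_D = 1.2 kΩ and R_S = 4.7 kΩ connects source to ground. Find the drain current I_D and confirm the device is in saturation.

I_D ≈ 0.17 mA

V_G = V_DD·R_2/(R_1+R_2) = 13×82/472 = 2.26 V.
Assume saturation: I_D = (k_n/2)(V_GS − V_t)² with V_GS = V_G − I_D·R_S = 2.26 − 4.7·I_D.
Substituting gives 14.4·I_D² − 8.93·I_D + 1.1 = 0, with roots I_D = 0.168 or 0.454 mA.
The root I_D = 0.454 mA gives V_GS = 0.124 V ≤ V_t, so take I_D = 0.168 mA.
Then V_GS = 1.47 V and V_DS = V_DD − I_D(R_D+R_S) = 13 − 0.168×5.9 = 12 V.
Saturation requires V_DS ≥ V_GS − V_t = 0.509 V; 12 ≥ 0.509 ✓.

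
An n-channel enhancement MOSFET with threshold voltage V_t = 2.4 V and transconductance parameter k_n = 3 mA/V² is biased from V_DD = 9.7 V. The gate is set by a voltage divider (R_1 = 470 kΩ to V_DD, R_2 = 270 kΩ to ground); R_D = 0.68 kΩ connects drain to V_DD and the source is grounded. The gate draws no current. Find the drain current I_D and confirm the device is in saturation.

I_D ≈ 1.9 mA

V_G = V_DD·R_2/(R_1+R_2) = 9.7×270/740 = 3.54 V. With the source grounded, V_GS = V_G = 3.54 V.
Assume saturation: I_D = (k_n/2)(V_GS − V_t)² = (3/2)×(3.54 − 2.4)² = 1.5×1.14² = 1.95 mA.
V_DS = V_DD − I_D·R_D = 9.7 − 1.95×0.68 = 8.38 V.
Saturation requires V_DS ≥ V_GS − V_t = 1.14 V; 8.38 ≥ 1.14 ✓.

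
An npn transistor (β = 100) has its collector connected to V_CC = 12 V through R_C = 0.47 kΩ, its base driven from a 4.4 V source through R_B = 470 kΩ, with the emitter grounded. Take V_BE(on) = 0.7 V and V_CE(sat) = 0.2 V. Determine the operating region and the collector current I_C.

Assume active. Base-emitter loop: I_B = (V_BB − V_BE)/R_B = (4.4 − 0.7)/470 = 0.00787 mA.
I_C = β·I_B = 100×0.00787 = 0.787 mA.
V_CE = V_CC − I_C·R_C = 12 − 0.787×0.47 = 11.6 V > V_CE(sat), so the active-region assumption holds.

active; I_C ≈ 0.79 mA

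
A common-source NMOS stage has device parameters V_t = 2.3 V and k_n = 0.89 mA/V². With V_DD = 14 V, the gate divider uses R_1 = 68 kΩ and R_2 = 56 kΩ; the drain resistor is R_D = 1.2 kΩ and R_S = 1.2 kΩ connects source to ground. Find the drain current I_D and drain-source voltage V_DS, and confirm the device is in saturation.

V_G = V_DD·R_2/(R_1+R_2) = 14×56/124 = 6.32 V.
Assume saturation: I_D = (k_n/2)(V_GS − V_t)² with V_GS = V_G − I_D·R_S = 6.32 − 1.2·I_D.
Substituting gives 0.641·I_D² − 5.3·I_D + 7.2 = 0, with roots I_D = 1.72 or 6.55 mA.
The root I_D = 6.55 mA gives V_GS = -1.54 V ≤ V_t, so take I_D = 1.72 mA.
Then V_GS = 4.26 V and V_DS = V_DD − I_D(R_D+R_S) = 14 − 1.72×2.4 = 9.88 V.
Saturation requires V_DS ≥ V_GS − V_t = 1.96 V; 9.88 ≥ 1.96 ✓.

I_D ≈ 1.7 mA, V_DS ≈ 9.9 V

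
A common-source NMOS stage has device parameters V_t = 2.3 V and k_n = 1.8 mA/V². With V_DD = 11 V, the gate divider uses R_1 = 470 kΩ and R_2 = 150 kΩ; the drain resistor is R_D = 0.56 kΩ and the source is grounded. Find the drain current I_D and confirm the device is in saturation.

V_G = V_DD·R_2/(R_1+R_2) = 11×150/620 = 2.66 V. With the source grounded, V_GS = V_G = 2.66 V.
Assume saturation: I_D = (k_n/2)(V_GS − V_t)² = (1.8/2)×(2.66 − 2.3)² = 0.9×0.361² = 0.117 mA.
V_DS = V_DD − I_D·R_D = 11 − 0.117×0.56 = 10.9 V.
Saturation requires V_DS ≥ V_GS − V_t = 0.361 V; 10.9 ≥ 0.361 ✓.

I_D ≈ 0.12 mA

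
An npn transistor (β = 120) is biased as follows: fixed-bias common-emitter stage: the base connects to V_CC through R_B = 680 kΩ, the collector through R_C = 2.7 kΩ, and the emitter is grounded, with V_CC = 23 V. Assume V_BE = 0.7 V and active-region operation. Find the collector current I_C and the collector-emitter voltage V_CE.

Base loop: V_CC = I_B·R_B + V_BE, so I_B = (23 − 0.7)/680 kΩ = 0.0328 mA.
In the active region I_C = β·I_B = 120 × 0.0328 = 3.94 mA.
Collector loop: V_CE = V_CC − I_C·R_C = 23 − 3.94×2.7 = 12.4 V.
Since V_CE = 12.4 V > V_CE(sat) ≈ 0.2 V, the transistor is in the active region as assumed.

I_C ≈ 3.9 mA, V_CE ≈ 12 V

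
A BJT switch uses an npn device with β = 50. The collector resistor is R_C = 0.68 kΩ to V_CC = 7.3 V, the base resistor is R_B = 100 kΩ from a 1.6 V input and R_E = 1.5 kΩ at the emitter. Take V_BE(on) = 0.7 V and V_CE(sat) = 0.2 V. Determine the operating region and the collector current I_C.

active; I_C ≈ 0.25 mA

Assume active. Base-emitter loop: I_B = (V_BB − V_BE)/(R_B + (β+1)R_E) = (1.6 − 0.7)/(100 + 51×1.5) = 0.0051 mA.
I_C = β·I_B = 50×0.0051 = 0.255 mA.
V_CE = V_CC − I_C·R_C − I_E·R_E = 7.3 − 0.255×0.68 − 0.26×1.5 = 6.74 V > V_CE(sat), so the active-region assumption holds.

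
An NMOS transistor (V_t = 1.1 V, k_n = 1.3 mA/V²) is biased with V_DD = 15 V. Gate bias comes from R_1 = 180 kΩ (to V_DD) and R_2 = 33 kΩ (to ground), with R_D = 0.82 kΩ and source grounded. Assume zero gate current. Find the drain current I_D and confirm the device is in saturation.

V_G = V_DD·R_2/(R_1+R_2) = 15×33/213 = 2.32 V. With the source grounded, V_GS = V_G = 2.32 V.
Assume saturation: I_D = (k_n/2)(V_GS − V_t)² = (1.3/2)×(2.32 − 1.1)² = 0.65×1.22² = 0.974 mA.
V_DS = V_DD − I_D·R_D = 15 − 0.974×0.82 = 14.2 V.
Saturation requires V_DS ≥ V_GS − V_t = 1.22 V; 14.2 ≥ 1.22 ✓.

I_D ≈ 0.97 mA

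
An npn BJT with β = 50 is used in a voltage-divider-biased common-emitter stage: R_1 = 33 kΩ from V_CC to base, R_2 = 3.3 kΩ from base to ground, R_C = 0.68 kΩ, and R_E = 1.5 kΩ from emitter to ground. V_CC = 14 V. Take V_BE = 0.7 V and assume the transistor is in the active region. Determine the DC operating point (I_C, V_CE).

I_C ≈ 0.36 mA, V_CE ≈ 13 V

Thevenize the base divider: V_Th = V_CC·R_2/(R_1+R_2) = 14×3.3/36.3 = 1.27 V, R_Th = R_1‖R_2 = 3 kΩ.
Base-emitter loop: V_Th = I_B·R_Th + V_BE + (β+1)I_B·R_E, so I_B = (1.27 − 0.7) / (3 + 51×1.5) = 0.0072 mA.
I_C = β·I_B = 50×0.0072 = 0.36 mA, and I_E = (β+1)I_B = 0.367 mA.
V_CE = V_CC − I_C·R_C − I_E·R_E = 14 − 0.36×0.68 − 0.367×1.5 = 13.2 V.
V_CE = 13.2 V > 0.2 V confirms active-region operation.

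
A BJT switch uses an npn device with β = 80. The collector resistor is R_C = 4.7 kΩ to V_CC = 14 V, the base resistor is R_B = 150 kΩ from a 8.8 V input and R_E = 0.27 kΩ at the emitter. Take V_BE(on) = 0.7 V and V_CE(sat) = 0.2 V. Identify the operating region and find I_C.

Assume active: I_B = (8.8 − 0.7)/(150 + 81×0.27) = 0.0471 mA, I_C = β·I_B = 3.77 mA.
Then V_CE = 14 − 3.77×4.7 − 3.82×0.27 = -4.75 V < 0.2 V — the active assumption fails.
Re-solve with V_CE = 0.2 V. KCL at the emitter: V_E/R_E = (V_BB−0.7−V_E)/R_B + (V_CC−0.2−V_E)/R_C, giving V_E = 0.762 V.
I_C = (V_CC − 0.2 − V_E)/R_C = (13.8 − 0.762)/4.7 = 2.77 mA.
Check: I_B = (8.1 − 0.762)/150 = 0.0489 mA, and β·I_B = 3.91 mA > I_C, confirming saturation.

saturation; I_C ≈ 2.8 mA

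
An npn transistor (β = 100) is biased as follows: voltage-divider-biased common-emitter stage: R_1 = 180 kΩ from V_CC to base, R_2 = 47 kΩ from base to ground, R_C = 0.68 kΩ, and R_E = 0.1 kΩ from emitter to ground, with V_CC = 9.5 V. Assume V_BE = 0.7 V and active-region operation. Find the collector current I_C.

Thevenize the base divider: V_Th = V_CC·R_2/(R_1+R_2) = 9.5×47/227 = 1.97 V, R_Th = R_1‖R_2 = 37.3 kΩ.
Base-emitter loop: V_Th = I_B·R_Th + V_BE + (β+1)I_B·R_E, so I_B = (1.97 − 0.7) / (37.3 + 101×0.1) = 0.0267 mA.
I_C = β·I_B = 100×0.0267 = 2.67 mA, and I_E = (β+1)I_B = 2.7 mA.
V_CE = V_CC − I_C·R_C − I_E·R_E = 9.5 − 2.67×0.68 − 2.7×0.1 = 7.41 V.
V_CE = 7.41 V > 0.2 V confirms active-region operation.

I_C ≈ 2.7 mA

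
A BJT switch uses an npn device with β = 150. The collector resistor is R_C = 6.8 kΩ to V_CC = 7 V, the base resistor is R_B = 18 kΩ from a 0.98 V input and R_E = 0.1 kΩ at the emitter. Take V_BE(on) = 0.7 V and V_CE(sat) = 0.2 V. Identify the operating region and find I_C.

Assume active: I_B = (0.98 − 0.7)/(18 + 151×0.1) = 0.00846 mA, I_C = β·I_B = 1.27 mA.
Then V_CE = 7 − 1.27×6.8 − 1.28×0.1 = -1.76 V < 0.2 V — the active assumption fails.
Re-solve with V_CE = 0.2 V. KCL at the emitter: V_E/R_E = (V_BB−0.7−V_E)/R_B + (V_CC−0.2−V_E)/R_C, giving V_E = 0.0995 V.
I_C = (V_CC − 0.2 − V_E)/R_C = (6.8 − 0.0995)/6.8 = 0.985 mA.
Check: I_B = (0.28 − 0.0995)/18 = 0.01 mA, and β·I_B = 1.5 mA > I_C, confirming saturation.

saturation; I_C ≈ 0.99 mA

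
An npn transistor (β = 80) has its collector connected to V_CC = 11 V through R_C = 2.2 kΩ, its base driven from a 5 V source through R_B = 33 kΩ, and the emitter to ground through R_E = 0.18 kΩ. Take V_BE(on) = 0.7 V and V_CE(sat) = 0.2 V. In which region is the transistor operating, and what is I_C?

Assume active: I_B = (5 − 0.7)/(33 + 81×0.18) = 0.0904 mA, I_C = β·I_B = 7.23 mA.
Then V_CE = 11 − 7.23×2.2 − 7.32×0.18 = -6.22 V < 0.2 V — the active assumption fails.
Re-solve with V_CE = 0.2 V. KCL at the emitter: V_E/R_E = (V_BB−0.7−V_E)/R_B + (V_CC−0.2−V_E)/R_C, giving V_E = 0.834 V.
I_C = (V_CC − 0.2 − V_E)/R_C = (10.8 − 0.834)/2.2 = 4.53 mA.
Check: I_B = (4.3 − 0.834)/33 = 0.105 mA, and β·I_B = 8.4 mA > I_C, confirming saturation.

saturation; I_C ≈ 4.5 mA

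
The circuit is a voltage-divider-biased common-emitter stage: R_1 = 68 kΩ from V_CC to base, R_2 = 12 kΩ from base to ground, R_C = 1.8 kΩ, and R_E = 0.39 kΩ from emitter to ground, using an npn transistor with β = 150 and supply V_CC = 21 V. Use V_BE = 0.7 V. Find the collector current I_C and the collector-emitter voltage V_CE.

Thevenize the base divider: V_Th = V_CC·R_2/(R_1+R_2) = 21×12/80 = 3.15 V, R_Th = R_1‖R_2 = 10.2 kΩ.
Base-emitter loop: V_Th = I_B·R_Th + V_BE + (β+1)I_B·R_E, so I_B = (3.15 − 0.7) / (10.2 + 151×0.39) = 0.0355 mA.
I_C = β·I_B = 150×0.0355 = 5.32 mA, and I_E = (β+1)I_B = 5.35 mA.
V_CE = V_CC − I_C·R_C − I_E·R_E = 21 − 5.32×1.8 − 5.35×0.39 = 9.34 V.
V_CE = 9.34 V > 0.2 V confirms active-region operation.

I_C ≈ 5.3 mA, V_CE ≈ 9.3 V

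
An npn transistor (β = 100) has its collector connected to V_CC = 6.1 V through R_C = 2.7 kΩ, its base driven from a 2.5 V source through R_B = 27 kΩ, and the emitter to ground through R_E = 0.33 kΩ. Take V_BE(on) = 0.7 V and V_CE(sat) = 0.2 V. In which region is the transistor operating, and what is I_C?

saturation; I_C ≈ 1.9 mA

Assume active: I_B = (2.5 − 0.7)/(27 + 101×0.33) = 0.0298 mA, I_C = β·I_B = 2.98 mA.
Then V_CE = 6.1 − 2.98×2.7 − 3.01×0.33 = -2.95 V < 0.2 V — the active assumption fails.
Re-solve with V_CE = 0.2 V. KCL at the emitter: V_E/R_E = (V_BB−0.7−V_E)/R_B + (V_CC−0.2−V_E)/R_C, giving V_E = 0.655 V.
I_C = (V_CC − 0.2 − V_E)/R_C = (5.9 − 0.655)/2.7 = 1.94 mA.
Check: I_B = (1.8 − 0.655)/27 = 0.0424 mA, and β·I_B = 4.24 mA > I_C, confirming saturation.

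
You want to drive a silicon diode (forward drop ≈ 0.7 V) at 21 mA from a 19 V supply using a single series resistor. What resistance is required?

The resistor drops V_S − V_D = 19 − 0.7 = 18.3 V at 21 mA.
R = 18.3 V / 21 mA = 0.871 kΩ.

R ≈ 0.87 kΩ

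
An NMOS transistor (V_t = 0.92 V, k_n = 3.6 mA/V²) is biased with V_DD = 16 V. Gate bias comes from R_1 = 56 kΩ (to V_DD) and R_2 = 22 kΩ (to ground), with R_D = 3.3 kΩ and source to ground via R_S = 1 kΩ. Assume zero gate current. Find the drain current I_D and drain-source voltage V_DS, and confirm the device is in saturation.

I_D ≈ 2.4 mA, V_DS ≈ 5.5 V

V_G = V_DD·R_2/(R_1+R_2) = 16×22/78 = 4.51 V.
Assume saturation: I_D = (k_n/2)(V_GS − V_t)² with V_GS = V_G − I_D·R_S = 4.51 − 1·I_D.
Substituting gives 1.8·I_D² − 13.9·I_D + 23.2 = 0, with roots I_D = 2.43 or 5.31 mA.
The root I_D = 5.31 mA gives V_GS = -0.798 V ≤ V_t, so take I_D = 2.43 mA.
Then V_GS = 2.08 V and V_DS = V_DD − I_D(R_D+R_S) = 16 − 2.43×4.3 = 5.55 V.
Saturation requires V_DS ≥ V_GS − V_t = 1.16 V; 5.55 ≥ 1.16 ✓.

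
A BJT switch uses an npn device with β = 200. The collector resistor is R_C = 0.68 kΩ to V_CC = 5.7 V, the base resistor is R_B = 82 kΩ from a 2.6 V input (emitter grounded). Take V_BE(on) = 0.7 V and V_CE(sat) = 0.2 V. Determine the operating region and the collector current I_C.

active; I_C ≈ 4.6 mA

Assume active. Base-emitter loop: I_B = (V_BB − V_BE)/R_B = (2.6 − 0.7)/82 = 0.0232 mA.
I_C = β·I_B = 200×0.0232 = 4.63 mA.
V_CE = V_CC − I_C·R_C = 5.7 − 4.63×0.68 = 2.55 V > V_CE(sat), so the active-region assumption holds.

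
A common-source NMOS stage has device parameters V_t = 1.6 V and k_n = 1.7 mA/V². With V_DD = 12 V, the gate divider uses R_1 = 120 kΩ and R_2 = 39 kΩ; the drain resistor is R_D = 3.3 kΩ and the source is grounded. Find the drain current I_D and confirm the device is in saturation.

I_D ≈ 1.5 mA

V_G = V_DD·R_2/(R_1+R_2) = 12×39/159 = 2.94 V. With the source grounded, V_GS = V_G = 2.94 V.
Assume saturation: I_D = (k_n/2)(V_GS − V_t)² = (1.7/2)×(2.94 − 1.6)² = 0.85×1.34² = 1.53 mA.
V_DS = V_DD − I_D·R_D = 12 − 1.53×3.3 = 6.94 V.
Saturation requires V_DS ≥ V_GS − V_t = 1.34 V; 6.94 ≥ 1.34 ✓.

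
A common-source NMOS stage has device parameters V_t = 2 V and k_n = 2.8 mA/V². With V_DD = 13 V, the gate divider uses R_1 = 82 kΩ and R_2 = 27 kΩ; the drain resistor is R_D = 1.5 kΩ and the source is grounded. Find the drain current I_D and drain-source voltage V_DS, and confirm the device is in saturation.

V_G = V_DD·R_2/(R_1+R_2) = 13×27/109 = 3.22 V. With the source grounded, V_GS = V_G = 3.22 V.
Assume saturation: I_D = (k_n/2)(V_GS − V_t)² = (2.8/2)×(3.22 − 2)² = 1.4×1.22² = 2.08 mA.
V_DS = V_DD − I_D·R_D = 13 − 2.08×1.5 = 9.87 V.
Saturation requires V_DS ≥ V_GS − V_t = 1.22 V; 9.87 ≥ 1.22 ✓.

I_D ≈ 2.1 mA, V_DS ≈ 9.9 V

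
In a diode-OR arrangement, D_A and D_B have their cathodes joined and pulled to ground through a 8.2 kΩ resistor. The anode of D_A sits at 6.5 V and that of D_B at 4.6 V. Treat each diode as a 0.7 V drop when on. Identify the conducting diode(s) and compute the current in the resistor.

Assume both conduct. Then node N would need to be at both 6.5−0.7 = 5.8 V and 4.6−0.7 = 3.9 V, which is impossible.
Assume only D_A conducts: V_N = 6.5 − 0.7 = 5.8 V, so I_R = 5.8/8.2 = 0.707 mA.
Check D_B: its anode-to-cathode voltage is 4.6 − 5.8 = -1.2 V < 0.7 V, so it is off. The assumption is consistent.

Only D_A conducts; I_R ≈ 0.71 mA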